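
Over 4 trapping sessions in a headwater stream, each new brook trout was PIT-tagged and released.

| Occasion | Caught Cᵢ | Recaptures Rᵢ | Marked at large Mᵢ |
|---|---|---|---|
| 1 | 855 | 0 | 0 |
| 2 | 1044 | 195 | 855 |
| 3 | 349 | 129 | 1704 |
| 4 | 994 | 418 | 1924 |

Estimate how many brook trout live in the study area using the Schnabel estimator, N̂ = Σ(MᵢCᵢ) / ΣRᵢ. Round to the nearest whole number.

Σ MᵢCᵢ = 0·855 + 855·1044 + 1704·349 + 1924·994 = 0 + 892620 + 594696 + 1912456 = 3399772
Σ Rᵢ = 0 + 195 + 129 + 418 = 742
N̂ = 3399772 / 742 ≈ 4581.9 → 4582

N ≈ 4582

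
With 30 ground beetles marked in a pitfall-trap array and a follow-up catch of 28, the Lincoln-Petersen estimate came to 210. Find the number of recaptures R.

From N = M·C/R: R = M·C / N = 30·28 / 210 = 840 / 210 = 4.

R = 4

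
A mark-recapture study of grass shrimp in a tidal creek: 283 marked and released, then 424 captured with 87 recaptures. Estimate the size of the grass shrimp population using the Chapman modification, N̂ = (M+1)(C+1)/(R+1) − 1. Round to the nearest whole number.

N ≈ 1371

N̂ = (283+1)(424+1)/(87+1) − 1 = 284·425/88 − 1
= 120700/88 − 1 ≈ 1371.6 − 1 ≈ 1370.6 → 1371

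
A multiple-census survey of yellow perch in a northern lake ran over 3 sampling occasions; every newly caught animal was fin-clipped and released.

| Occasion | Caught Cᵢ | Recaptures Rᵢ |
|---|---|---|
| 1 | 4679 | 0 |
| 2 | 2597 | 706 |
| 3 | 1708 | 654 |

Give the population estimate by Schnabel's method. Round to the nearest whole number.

Marked at large before each occasion: Mᵢ = Σⱼ<ᵢ (Cⱼ − Rⱼ) → M1=0, M2=4679, M3=6570
Σ MᵢCᵢ = 0·4679 + 4679·2597 + 6570·1708 = 0 + 12151363 + 11221560 = 23372923
Σ Rᵢ = 0 + 706 + 654 = 1360
N̂ = 23372923 / 1360 ≈ 17186.0 → 17186

N ≈ 17,186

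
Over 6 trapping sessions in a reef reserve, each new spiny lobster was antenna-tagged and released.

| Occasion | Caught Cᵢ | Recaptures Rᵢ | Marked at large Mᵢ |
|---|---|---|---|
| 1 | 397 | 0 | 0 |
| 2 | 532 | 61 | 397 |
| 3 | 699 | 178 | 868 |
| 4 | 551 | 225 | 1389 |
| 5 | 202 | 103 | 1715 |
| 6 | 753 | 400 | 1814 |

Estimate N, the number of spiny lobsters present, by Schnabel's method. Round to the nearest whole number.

Σ MᵢCᵢ = 0·397 + 397·532 + 868·699 + 1389·551 + 1715·202 + 1814·753 = 0 + 211204 + 606732 + 765339 + 346430 + 1365942 = 3295647
Σ Rᵢ = 0 + 61 + 178 + 225 + 103 + 400 = 967
N̂ = 3295647 / 967 ≈ 3408.1 → 3408

N ≈ 3408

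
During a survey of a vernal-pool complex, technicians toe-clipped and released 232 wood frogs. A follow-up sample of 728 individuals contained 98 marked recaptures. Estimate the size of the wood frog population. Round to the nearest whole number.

Lincoln-Petersen assumes M/N = R/C, so N = M·C / R.
N = (232 × 728) / 98 = 168896 / 98 ≈ 1723.4 → 1723

N ≈ 1723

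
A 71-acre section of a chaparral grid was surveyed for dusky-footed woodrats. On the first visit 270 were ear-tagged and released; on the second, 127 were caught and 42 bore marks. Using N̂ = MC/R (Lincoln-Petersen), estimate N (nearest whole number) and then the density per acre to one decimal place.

N̂ = 270·127/42 = 34290/42 ≈ 816.4 → 816
Density = N̂ / area = 816 / 71 ≈ 11.49 → 11.5 per acre

density ≈ 11.5 dusky-footed woodrats per acre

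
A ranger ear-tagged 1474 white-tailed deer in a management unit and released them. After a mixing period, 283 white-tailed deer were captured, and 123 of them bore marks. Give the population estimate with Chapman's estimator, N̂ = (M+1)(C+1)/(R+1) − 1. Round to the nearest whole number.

N̂ = (1474+1)(283+1)/(123+1) − 1 = 1475·284/124 − 1
= 418900/124 − 1 ≈ 3378.2 − 1 ≈ 3377.2 → 3377

N ≈ 3377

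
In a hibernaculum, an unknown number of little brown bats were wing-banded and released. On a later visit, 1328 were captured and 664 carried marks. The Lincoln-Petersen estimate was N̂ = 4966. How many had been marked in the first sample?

From N = M·C/R: M = N·R / C = 4966·664 / 1328 = 3297424 / 1328 = 2483.

M = 2483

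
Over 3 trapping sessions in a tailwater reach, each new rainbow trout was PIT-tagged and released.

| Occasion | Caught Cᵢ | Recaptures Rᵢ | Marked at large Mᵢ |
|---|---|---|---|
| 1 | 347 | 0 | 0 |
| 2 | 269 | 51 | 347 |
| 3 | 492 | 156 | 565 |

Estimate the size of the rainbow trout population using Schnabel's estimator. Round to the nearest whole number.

Σ MᵢCᵢ = 0·347 + 347·269 + 565·492 = 0 + 93343 + 277980 = 371323
Σ Rᵢ = 0 + 51 + 156 = 207
N̂ = 371323 / 207 ≈ 1793.8 → 1794

N ≈ 1794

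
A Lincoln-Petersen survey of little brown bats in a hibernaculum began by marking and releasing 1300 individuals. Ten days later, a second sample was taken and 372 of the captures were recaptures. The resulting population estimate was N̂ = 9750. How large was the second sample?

From N = M·C/R: C = N·R / M = 9750·372 / 1300 = 3627000 / 1300 = 2790.

C = 2790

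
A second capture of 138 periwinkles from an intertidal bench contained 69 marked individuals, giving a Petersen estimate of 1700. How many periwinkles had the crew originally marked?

M = 850

From N = M·C/R: M = N·R / C = 1700·69 / 138 = 117300 / 138 = 850.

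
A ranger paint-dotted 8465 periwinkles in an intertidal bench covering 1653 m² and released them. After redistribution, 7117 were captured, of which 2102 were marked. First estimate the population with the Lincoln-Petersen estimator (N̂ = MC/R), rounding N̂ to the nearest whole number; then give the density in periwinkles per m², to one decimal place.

density ≈ 17.3 periwinkles per m²

N̂ = 8465·7117/2102 = 60245405/2102 ≈ 28661.0 → 28661
Density = N̂ / area = 28661 / 1653 ≈ 17.34 → 17.3 per m²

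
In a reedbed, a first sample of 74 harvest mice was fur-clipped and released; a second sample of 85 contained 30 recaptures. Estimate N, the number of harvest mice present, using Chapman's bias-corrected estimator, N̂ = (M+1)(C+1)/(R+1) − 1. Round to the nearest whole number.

N ≈ 207

N̂ = (74+1)(85+1)/(30+1) − 1 = 75·86/31 − 1
= 6450/31 − 1 ≈ 208.1 − 1 ≈ 207.1 → 207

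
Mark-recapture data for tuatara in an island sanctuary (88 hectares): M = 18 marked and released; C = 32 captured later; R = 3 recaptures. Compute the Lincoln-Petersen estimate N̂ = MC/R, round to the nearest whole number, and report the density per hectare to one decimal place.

N̂ = 18·32/3 = 576/3 = 192
Density = N̂ / area = 192 / 88 ≈ 2.18 → 2.2 per hectare

density ≈ 2.2 tuatara per hectare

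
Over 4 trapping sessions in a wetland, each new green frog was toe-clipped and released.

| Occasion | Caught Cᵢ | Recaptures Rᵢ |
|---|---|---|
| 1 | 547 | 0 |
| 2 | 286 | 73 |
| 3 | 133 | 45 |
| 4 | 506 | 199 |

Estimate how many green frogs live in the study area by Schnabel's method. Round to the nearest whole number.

N ≈ 2166

Marked at large before each occasion: Mᵢ = Σⱼ<ᵢ (Cⱼ − Rⱼ) → M1=0, M2=547, M3=760, M4=848
Σ MᵢCᵢ = 0·547 + 547·286 + 760·133 + 848·506 = 0 + 156442 + 101080 + 429088 = 686610
Σ Rᵢ = 0 + 73 + 45 + 199 = 317
N̂ = 686610 / 317 ≈ 2166.0 → 2166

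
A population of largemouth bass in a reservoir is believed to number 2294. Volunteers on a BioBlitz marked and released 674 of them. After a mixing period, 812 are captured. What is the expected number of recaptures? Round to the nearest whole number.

Expected recaptures E[R] = M·C / N.
E[R] = 674 × 812 / 2294 = 547288 / 2294 ≈ 238.6 → 239

expected recaptures ≈ 239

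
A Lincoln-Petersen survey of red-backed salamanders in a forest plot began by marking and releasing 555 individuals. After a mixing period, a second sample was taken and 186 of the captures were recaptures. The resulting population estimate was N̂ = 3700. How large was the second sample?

C = 1240

From N = M·C/R: C = N·R / M = 3700·186 / 555 = 688200 / 555 = 1240.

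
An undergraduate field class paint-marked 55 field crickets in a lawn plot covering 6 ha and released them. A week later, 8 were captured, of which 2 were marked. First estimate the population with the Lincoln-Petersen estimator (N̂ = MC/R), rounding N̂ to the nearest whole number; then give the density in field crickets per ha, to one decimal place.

density ≈ 36.7 field crickets per ha

N̂ = 55·8/2 = 440/2 = 220
Density = N̂ / area = 220 / 6 ≈ 36.67 → 36.7 per ha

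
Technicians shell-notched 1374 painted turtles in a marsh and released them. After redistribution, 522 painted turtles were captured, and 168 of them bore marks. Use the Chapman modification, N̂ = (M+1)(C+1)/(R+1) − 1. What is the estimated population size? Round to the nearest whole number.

N̂ = (1374+1)(522+1)/(168+1) − 1 = 1375·523/169 − 1
= 719125/169 − 1 ≈ 4255.2 − 1 ≈ 4254.2 → 4254

N ≈ 4254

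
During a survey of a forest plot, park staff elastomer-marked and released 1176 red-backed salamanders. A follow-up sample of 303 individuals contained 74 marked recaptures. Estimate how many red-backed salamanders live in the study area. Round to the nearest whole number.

N ≈ 4815

Lincoln-Petersen assumes M/N = R/C, so N = M·C / R.
N = (1176 × 303) / 74 = 356328 / 74 ≈ 4815.2 → 4815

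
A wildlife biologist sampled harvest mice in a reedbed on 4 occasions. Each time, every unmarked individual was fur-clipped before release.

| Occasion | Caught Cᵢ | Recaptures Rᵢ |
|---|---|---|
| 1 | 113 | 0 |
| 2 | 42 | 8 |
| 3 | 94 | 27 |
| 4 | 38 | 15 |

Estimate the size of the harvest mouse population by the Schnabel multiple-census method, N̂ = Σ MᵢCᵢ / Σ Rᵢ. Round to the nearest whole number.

Marked at large before each occasion: Mᵢ = Σⱼ<ᵢ (Cⱼ − Rⱼ) → M1=0, M2=113, M3=147, M4=214
Σ MᵢCᵢ = 0·113 + 113·42 + 147·94 + 214·38 = 0 + 4746 + 13818 + 8132 = 26696
Σ Rᵢ = 0 + 8 + 27 + 15 = 50
N̂ = 26696 / 50 ≈ 533.9 → 534

N ≈ 534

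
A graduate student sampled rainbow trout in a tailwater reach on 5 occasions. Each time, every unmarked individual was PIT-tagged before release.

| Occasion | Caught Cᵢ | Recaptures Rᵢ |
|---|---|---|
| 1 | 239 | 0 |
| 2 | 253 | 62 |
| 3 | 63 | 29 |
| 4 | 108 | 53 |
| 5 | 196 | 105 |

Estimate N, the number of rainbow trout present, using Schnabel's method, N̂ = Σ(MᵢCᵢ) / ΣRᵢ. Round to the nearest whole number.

Marked at large before each occasion: Mᵢ = Σⱼ<ᵢ (Cⱼ − Rⱼ) → M1=0, M2=239, M3=430, M4=464, M5=519
Σ MᵢCᵢ = 0·239 + 239·253 + 430·63 + 464·108 + 519·196 = 0 + 60467 + 27090 + 50112 + 101724 = 239393
Σ Rᵢ = 0 + 62 + 29 + 53 + 105 = 249
N̂ = 239393 / 249 ≈ 961.4 → 961

N ≈ 961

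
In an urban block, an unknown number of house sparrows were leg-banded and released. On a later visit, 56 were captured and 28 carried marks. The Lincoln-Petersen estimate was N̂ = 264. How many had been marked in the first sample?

From N = M·C/R: M = N·R / C = 264·28 / 56 = 7392 / 56 = 132.

M = 132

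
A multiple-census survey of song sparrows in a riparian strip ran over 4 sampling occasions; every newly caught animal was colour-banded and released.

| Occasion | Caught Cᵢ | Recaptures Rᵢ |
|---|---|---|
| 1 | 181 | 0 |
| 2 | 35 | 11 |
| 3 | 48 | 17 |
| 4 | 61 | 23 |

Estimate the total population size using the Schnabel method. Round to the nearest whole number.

Marked at large before each occasion: Mᵢ = Σⱼ<ᵢ (Cⱼ − Rⱼ) → M1=0, M2=181, M3=205, M4=236
Σ MᵢCᵢ = 0·181 + 181·35 + 205·48 + 236·61 = 0 + 6335 + 9840 + 14396 = 30571
Σ Rᵢ = 0 + 11 + 17 + 23 = 51
N̂ = 30571 / 51 ≈ 599.4 → 599

N ≈ 599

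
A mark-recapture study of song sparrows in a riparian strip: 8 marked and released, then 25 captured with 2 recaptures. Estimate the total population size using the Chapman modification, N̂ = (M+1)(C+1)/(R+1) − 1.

N = 77

N̂ = (8+1)(25+1)/(2+1) − 1 = 9·26/3 − 1
= 234/3 − 1 = 78 − 1 = 77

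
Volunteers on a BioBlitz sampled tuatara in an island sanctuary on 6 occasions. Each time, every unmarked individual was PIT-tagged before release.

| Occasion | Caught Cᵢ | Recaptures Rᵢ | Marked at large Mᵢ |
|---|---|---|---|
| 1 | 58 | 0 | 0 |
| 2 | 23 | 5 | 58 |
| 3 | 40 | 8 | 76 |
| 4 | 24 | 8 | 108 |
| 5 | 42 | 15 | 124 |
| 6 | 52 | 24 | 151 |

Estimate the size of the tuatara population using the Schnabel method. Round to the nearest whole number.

Σ MᵢCᵢ = 0·58 + 58·23 + 76·40 + 108·24 + 124·42 + 151·52 = 0 + 1334 + 3040 + 2592 + 5208 + 7852 = 20026
Σ Rᵢ = 0 + 5 + 8 + 8 + 15 + 24 = 60
N̂ = 20026 / 60 ≈ 333.8 → 334

N ≈ 334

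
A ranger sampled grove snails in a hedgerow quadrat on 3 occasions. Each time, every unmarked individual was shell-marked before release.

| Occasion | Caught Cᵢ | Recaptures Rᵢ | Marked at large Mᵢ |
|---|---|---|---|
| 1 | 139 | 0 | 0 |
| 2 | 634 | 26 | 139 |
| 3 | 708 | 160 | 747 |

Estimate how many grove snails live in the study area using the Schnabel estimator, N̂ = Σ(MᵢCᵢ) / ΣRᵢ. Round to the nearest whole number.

N ≈ 3317

Σ MᵢCᵢ = 0·139 + 139·634 + 747·708 = 0 + 88126 + 528876 = 617002
Σ Rᵢ = 0 + 26 + 160 = 186
N̂ = 617002 / 186 ≈ 3317.2 → 3317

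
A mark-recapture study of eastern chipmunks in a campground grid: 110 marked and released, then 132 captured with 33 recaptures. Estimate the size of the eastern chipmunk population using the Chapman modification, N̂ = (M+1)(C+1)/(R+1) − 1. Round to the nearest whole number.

N̂ = (110+1)(132+1)/(33+1) − 1 = 111·133/34 − 1
= 14763/34 − 1 ≈ 434.2 − 1 ≈ 433.2 → 433

N ≈ 433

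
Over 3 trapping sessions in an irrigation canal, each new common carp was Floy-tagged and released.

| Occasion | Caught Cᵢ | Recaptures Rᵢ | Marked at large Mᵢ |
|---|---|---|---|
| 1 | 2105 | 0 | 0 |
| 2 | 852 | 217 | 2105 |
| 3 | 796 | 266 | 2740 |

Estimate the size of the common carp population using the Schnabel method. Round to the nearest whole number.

N ≈ 8229

Σ MᵢCᵢ = 0·2105 + 2105·852 + 2740·796 = 0 + 1793460 + 2181040 = 3974500
Σ Rᵢ = 0 + 217 + 266 = 483
N̂ = 3974500 / 483 ≈ 8228.8 → 8229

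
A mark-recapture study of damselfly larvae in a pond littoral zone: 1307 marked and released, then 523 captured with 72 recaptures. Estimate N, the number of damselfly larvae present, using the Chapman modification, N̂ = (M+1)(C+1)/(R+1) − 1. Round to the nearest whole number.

N ≈ 9388

N̂ = (1307+1)(523+1)/(72+1) − 1 = 1308·524/73 − 1
= 685392/73 − 1 ≈ 9388.9 − 1 ≈ 9387.9 → 9388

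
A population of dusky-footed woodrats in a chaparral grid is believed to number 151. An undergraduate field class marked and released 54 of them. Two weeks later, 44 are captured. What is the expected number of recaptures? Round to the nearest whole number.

Expected recaptures E[R] = M·C / N.
E[R] = 54 × 44 / 151 = 2376 / 151 ≈ 15.7 → 16

expected recaptures ≈ 16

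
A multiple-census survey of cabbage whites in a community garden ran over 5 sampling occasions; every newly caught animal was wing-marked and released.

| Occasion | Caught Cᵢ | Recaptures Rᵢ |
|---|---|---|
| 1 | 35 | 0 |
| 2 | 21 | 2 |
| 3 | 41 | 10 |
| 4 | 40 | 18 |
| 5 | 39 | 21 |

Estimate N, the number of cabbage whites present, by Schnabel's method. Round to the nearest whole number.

Marked at large before each occasion: Mᵢ = Σⱼ<ᵢ (Cⱼ − Rⱼ) → M1=0, M2=35, M3=54, M4=85, M5=107
Σ MᵢCᵢ = 0·35 + 35·21 + 54·41 + 85·40 + 107·39 = 0 + 735 + 2214 + 3400 + 4173 = 10522
Σ Rᵢ = 0 + 2 + 10 + 18 + 21 = 51
N̂ = 10522 / 51 ≈ 206.3 → 206

N ≈ 206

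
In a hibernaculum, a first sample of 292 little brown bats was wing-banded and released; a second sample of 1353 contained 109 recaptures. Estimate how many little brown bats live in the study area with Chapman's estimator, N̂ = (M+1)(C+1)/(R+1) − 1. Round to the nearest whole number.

N ≈ 3606

N̂ = (292+1)(1353+1)/(109+1) − 1 = 293·1354/110 − 1
= 396722/110 − 1 ≈ 3606.6 − 1 ≈ 3605.6 → 3606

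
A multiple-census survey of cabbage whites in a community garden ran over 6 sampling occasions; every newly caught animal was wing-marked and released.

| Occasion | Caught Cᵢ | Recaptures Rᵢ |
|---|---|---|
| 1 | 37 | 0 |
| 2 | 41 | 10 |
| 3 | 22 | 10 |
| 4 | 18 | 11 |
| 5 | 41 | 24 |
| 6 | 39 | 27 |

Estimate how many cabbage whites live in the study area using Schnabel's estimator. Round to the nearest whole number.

Marked at large before each occasion: Mᵢ = Σⱼ<ᵢ (Cⱼ − Rⱼ) → M1=0, M2=37, M3=68, M4=80, M5=87, M6=104
Σ MᵢCᵢ = 0·37 + 37·41 + 68·22 + 80·18 + 87·41 + 104·39 = 0 + 1517 + 1496 + 1440 + 3567 + 4056 = 12076
Σ Rᵢ = 0 + 10 + 10 + 11 + 24 + 27 = 82
N̂ = 12076 / 82 ≈ 147.3 → 147

N ≈ 147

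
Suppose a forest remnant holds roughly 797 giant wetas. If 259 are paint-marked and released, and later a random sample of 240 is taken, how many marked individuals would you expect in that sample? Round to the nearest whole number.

expected recaptures ≈ 78

Expected recaptures E[R] = M·C / N.
E[R] = 259 × 240 / 797 = 62160 / 797 ≈ 78.0 → 78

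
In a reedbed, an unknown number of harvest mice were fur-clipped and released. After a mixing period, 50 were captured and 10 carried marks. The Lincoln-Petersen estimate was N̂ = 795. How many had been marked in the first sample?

M = 159

From N = M·C/R: M = N·R / C = 795·10 / 50 = 7950 / 50 = 159.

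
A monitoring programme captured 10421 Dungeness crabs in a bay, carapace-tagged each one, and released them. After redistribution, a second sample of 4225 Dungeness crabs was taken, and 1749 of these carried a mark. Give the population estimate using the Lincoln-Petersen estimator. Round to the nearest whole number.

N ≈ 25,174

Lincoln-Petersen assumes M/N = R/C, so N = M·C / R.
N = (10421 × 4225) / 1749 = 44028725 / 1749 ≈ 25173.7 → 25174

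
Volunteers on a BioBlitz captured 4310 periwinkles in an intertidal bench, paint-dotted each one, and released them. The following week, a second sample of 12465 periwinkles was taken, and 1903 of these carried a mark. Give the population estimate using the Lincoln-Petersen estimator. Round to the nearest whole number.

N ≈ 28,231

If marked individuals mix randomly, R/C ≈ M/N, giving N ≈ M·C/R.
N = (4310 × 12465) / 1903 = 53724150 / 1903 ≈ 28231.3 → 28231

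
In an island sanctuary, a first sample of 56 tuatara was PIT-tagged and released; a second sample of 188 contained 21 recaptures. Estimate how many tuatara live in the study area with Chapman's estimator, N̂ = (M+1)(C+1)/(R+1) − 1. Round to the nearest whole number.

N ≈ 489

N̂ = (56+1)(188+1)/(21+1) − 1 = 57·189/22 − 1
= 10773/22 − 1 ≈ 489.7 − 1 ≈ 488.7 → 489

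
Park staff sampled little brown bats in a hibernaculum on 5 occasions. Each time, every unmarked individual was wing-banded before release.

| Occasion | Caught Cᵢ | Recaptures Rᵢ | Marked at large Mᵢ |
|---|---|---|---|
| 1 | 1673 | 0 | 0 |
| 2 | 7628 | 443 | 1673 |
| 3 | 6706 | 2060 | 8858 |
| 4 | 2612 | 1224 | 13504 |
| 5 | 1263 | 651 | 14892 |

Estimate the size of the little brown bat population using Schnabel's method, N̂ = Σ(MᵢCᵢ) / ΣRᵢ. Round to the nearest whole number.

Σ MᵢCᵢ = 0·1673 + 1673·7628 + 8858·6706 + 13504·2612 + 14892·1263 = 0 + 12761644 + 59401748 + 35272448 + 18808596 = 126244436
Σ Rᵢ = 0 + 443 + 2060 + 1224 + 651 = 4378
N̂ = 126244436 / 4378 ≈ 28836.1 → 28836

N ≈ 28,836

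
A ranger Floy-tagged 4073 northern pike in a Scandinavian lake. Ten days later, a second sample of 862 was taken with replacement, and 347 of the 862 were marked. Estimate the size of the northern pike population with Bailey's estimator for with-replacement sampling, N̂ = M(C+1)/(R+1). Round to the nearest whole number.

N̂ = 4073·(862+1)/(347+1) = 4073·863/348 = 3514999/348 ≈ 10100.6 → 10101

N ≈ 10,101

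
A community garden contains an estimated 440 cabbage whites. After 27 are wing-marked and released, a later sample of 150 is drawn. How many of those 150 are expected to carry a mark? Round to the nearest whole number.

expected recaptures ≈ 9

The marked fraction of the population is 27/440, so in a sample of 150 expect C·(M/N) marked.
E[R] = 27 × 150 / 440 = 4050 / 440 ≈ 9.2 → 9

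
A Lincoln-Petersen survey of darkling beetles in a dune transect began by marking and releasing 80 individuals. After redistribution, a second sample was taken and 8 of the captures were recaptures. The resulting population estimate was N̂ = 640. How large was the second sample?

C = 64

From N = M·C/R: C = N·R / M = 640·8 / 80 = 5120 / 80 = 64.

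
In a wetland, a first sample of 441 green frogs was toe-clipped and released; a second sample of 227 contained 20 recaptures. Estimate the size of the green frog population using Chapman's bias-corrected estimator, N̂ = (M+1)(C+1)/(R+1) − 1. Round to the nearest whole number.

N ≈ 4798

N̂ = (441+1)(227+1)/(20+1) − 1 = 442·228/21 − 1
= 100776/21 − 1 ≈ 4798.9 − 1 ≈ 4797.9 → 4798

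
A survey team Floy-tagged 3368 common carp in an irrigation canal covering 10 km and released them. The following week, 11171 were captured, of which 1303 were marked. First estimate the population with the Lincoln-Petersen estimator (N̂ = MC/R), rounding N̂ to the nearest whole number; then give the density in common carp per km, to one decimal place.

N̂ = 3368·11171/1303 = 37623928/1303 ≈ 28874.8 → 28875
Density = N̂ / area = 28875 / 10 ≈ 2887.50 → 2887.5 per km

density ≈ 2887.5 common carp per km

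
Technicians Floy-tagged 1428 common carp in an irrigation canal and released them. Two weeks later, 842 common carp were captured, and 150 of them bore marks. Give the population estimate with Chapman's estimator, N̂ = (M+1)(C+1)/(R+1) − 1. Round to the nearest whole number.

N ≈ 7977

N̂ = (1428+1)(842+1)/(150+1) − 1 = 1429·843/151 − 1
= 1204647/151 − 1 ≈ 7977.8 − 1 ≈ 7976.8 → 7977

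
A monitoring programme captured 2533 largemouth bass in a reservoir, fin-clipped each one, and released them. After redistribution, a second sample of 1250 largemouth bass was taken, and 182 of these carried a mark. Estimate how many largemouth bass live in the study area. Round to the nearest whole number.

N ≈ 17,397

Lincoln-Petersen assumes M/N = R/C, so N = M·C / R.
N = (2533 × 1250) / 182 = 3166250 / 182 ≈ 17397.0 → 17397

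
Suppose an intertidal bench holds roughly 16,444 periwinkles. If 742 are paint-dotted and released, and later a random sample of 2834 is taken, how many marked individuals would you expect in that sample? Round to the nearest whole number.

expected recaptures ≈ 128

Expected recaptures E[R] = M·C / N.
E[R] = 742 × 2834 / 16444 = 2102828 / 16444 ≈ 127.9 → 128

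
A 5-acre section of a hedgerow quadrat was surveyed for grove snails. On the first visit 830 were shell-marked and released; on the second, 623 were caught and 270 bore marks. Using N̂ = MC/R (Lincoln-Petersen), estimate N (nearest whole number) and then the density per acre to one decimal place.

density ≈ 383.0 grove snails per acre

N̂ = 830·623/270 = 517090/270 ≈ 1915.1 → 1915
Density = N̂ / area = 1915 / 5 = 383.0 per acre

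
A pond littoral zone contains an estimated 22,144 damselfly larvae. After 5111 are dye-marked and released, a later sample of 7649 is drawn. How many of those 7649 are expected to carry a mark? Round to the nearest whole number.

The marked fraction of the population is 5111/22144, so in a sample of 7649 expect C·(M/N) marked.
E[R] = 5111 × 7649 / 22144 = 39094039 / 22144 ≈ 1765.4 → 1765

expected recaptures ≈ 1765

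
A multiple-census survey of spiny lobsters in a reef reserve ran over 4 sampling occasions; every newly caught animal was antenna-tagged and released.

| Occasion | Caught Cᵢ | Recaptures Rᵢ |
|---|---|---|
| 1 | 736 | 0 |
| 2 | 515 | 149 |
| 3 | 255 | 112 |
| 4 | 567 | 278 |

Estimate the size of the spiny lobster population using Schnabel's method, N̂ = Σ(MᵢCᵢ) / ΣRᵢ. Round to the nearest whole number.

Marked at large before each occasion: Mᵢ = Σⱼ<ᵢ (Cⱼ − Rⱼ) → M1=0, M2=736, M3=1102, M4=1245
Σ MᵢCᵢ = 0·736 + 736·515 + 1102·255 + 1245·567 = 0 + 379040 + 281010 + 705915 = 1365965
Σ Rᵢ = 0 + 149 + 112 + 278 = 539
N̂ = 1365965 / 539 ≈ 2534.3 → 2534

N ≈ 2534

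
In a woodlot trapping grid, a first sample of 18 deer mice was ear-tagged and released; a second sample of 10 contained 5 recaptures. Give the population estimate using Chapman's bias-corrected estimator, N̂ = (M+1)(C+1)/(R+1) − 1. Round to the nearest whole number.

N ≈ 34

N̂ = (18+1)(10+1)/(5+1) − 1 = 19·11/6 − 1
= 209/6 − 1 ≈ 34.8 − 1 ≈ 33.8 → 34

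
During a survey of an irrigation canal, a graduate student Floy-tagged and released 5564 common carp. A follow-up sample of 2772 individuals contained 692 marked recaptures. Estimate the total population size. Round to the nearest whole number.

If marked individuals mix randomly, R/C ≈ M/N, giving N ≈ M·C/R.
N = (5564 × 2772) / 692 = 15423408 / 692 ≈ 22288.2 → 22288

N ≈ 22,288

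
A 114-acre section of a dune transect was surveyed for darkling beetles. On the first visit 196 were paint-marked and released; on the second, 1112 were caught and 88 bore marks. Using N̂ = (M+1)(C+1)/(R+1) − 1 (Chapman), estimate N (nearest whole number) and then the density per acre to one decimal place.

N̂ = 197·1113/89 − 1 = 219261/89 − 1 ≈ 2462.6 → 2463
Density = N̂ / area = 2463 / 114 ≈ 21.61 → 21.6 per acre

density ≈ 21.6 darkling beetles per acre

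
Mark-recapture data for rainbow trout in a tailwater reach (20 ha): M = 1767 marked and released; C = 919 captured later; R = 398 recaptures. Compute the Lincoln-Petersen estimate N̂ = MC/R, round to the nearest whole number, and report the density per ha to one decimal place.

N̂ = 1767·919/398 = 1623873/398 ≈ 4080.1 → 4080
Density = N̂ / area = 4080 / 20 = 204.0 per ha

density ≈ 204.0 rainbow trout per ha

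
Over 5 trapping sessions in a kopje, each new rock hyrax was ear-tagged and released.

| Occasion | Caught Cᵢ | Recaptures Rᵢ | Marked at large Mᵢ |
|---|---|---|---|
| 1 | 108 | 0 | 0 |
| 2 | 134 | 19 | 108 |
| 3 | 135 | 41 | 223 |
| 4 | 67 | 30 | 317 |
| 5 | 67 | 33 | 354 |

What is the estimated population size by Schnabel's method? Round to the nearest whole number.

Σ MᵢCᵢ = 0·108 + 108·134 + 223·135 + 317·67 + 354·67 = 0 + 14472 + 30105 + 21239 + 23718 = 89534
Σ Rᵢ = 0 + 19 + 41 + 30 + 33 = 123
N̂ = 89534 / 123 ≈ 727.9 → 728

N ≈ 728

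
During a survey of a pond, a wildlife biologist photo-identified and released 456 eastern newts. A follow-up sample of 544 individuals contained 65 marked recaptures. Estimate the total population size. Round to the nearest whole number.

N ≈ 3816

If marked individuals mix randomly, R/C ≈ M/N, giving N ≈ M·C/R.
N = (456 × 544) / 65 = 248064 / 65 ≈ 3816.4 → 3816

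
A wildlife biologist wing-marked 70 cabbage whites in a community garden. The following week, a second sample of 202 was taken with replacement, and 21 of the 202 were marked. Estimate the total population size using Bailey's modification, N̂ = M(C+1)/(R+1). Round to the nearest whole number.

N ≈ 646

N̂ = 70·(202+1)/(21+1) = 70·203/22 = 14210/22 ≈ 645.9 → 646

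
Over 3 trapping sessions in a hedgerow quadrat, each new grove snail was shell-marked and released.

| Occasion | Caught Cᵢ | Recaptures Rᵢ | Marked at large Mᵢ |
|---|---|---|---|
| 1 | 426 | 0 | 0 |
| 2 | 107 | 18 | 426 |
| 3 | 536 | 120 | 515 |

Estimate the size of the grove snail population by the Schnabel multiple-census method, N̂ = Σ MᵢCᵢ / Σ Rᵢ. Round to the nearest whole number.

N ≈ 2331

Σ MᵢCᵢ = 0·426 + 426·107 + 515·536 = 0 + 45582 + 276040 = 321622
Σ Rᵢ = 0 + 18 + 120 = 138
N̂ = 321622 / 138 ≈ 2330.6 → 2331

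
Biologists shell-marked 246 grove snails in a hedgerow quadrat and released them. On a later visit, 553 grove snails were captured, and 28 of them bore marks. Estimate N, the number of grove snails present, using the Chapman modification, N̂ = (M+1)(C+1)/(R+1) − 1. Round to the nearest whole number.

N ≈ 4718

N̂ = (246+1)(553+1)/(28+1) − 1 = 247·554/29 − 1
= 136838/29 − 1 ≈ 4718.6 − 1 ≈ 4717.6 → 4718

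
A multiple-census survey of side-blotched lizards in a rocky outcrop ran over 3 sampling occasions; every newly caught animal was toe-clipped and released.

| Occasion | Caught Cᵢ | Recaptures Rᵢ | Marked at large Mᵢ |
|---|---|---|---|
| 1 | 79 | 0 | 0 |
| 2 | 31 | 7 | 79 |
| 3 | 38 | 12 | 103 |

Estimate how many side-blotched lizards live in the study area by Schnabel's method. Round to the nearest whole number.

N ≈ 335

Σ MᵢCᵢ = 0·79 + 79·31 + 103·38 = 0 + 2449 + 3914 = 6363
Σ Rᵢ = 0 + 7 + 12 = 19
N̂ = 6363 / 19 ≈ 334.9 → 335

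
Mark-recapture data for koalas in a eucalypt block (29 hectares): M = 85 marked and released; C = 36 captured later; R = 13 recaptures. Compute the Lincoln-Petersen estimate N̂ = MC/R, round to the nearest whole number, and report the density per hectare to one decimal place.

density ≈ 8.1 koalas per hectare

N̂ = 85·36/13 = 3060/13 ≈ 235.4 → 235
Density = N̂ / area = 235 / 29 ≈ 8.10 → 8.1 per hectare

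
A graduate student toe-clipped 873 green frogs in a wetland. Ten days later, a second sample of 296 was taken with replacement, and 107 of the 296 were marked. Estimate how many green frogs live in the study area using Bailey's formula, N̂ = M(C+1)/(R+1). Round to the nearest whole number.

N̂ = 873·(296+1)/(107+1) = 873·297/108 = 259281/108 ≈ 2400.8 → 2401

N ≈ 2401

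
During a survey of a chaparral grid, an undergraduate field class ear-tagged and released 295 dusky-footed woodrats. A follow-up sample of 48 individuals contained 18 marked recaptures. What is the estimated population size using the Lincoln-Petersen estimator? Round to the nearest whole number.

N ≈ 787

Lincoln-Petersen assumes M/N = R/C, so N = M·C / R.
N = (295 × 48) / 18 = 14160 / 18 ≈ 786.7 → 787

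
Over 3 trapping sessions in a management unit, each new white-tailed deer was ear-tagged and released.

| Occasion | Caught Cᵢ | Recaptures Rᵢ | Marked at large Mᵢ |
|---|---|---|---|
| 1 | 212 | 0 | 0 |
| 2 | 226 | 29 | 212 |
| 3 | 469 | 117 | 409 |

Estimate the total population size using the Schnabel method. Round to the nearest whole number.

N ≈ 1642

Σ MᵢCᵢ = 0·212 + 212·226 + 409·469 = 0 + 47912 + 191821 = 239733
Σ Rᵢ = 0 + 29 + 117 = 146
N̂ = 239733 / 146 ≈ 1642.0 → 1642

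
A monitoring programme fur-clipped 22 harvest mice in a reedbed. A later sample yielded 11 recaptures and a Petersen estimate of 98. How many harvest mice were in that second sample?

From N = M·C/R: C = N·R / M = 98·11 / 22 = 1078 / 22 = 49.

C = 49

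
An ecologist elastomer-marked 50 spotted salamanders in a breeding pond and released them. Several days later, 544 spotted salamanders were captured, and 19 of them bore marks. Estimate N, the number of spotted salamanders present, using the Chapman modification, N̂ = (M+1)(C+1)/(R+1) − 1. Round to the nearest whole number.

N̂ = (50+1)(544+1)/(19+1) − 1 = 51·545/20 − 1
= 27795/20 − 1 ≈ 1389.8 − 1 ≈ 1388.8 → 1389

N ≈ 1389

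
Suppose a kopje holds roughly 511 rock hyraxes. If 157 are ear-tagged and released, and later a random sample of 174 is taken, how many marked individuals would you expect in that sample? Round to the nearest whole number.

expected recaptures ≈ 53

Expected recaptures E[R] = M·C / N.
E[R] = 157 × 174 / 511 = 27318 / 511 ≈ 53.46 → 53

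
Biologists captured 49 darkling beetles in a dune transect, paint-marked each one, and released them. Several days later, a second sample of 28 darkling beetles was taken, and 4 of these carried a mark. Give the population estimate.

N = 343

The marked fraction in the recapture sample should equal the marked fraction in the population: 4/28 = 49/N.
N = (49 × 28) / 4 = 1372 / 4 = 343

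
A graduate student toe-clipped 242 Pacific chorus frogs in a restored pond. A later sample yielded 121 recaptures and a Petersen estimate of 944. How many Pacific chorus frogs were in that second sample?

C = 472

From N = M·C/R: C = N·R / M = 944·121 / 242 = 114224 / 242 = 472.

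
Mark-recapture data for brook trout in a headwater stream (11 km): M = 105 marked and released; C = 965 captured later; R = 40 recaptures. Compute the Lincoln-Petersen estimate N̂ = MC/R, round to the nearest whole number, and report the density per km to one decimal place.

N̂ = 105·965/40 = 101325/40 ≈ 2533.1 → 2533
Density = N̂ / area = 2533 / 11 ≈ 230.27 → 230.3 per km

density ≈ 230.3 brook trout per km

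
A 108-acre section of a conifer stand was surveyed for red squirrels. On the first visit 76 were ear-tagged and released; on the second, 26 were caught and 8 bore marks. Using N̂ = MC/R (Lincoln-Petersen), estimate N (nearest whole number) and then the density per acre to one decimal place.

density ≈ 2.3 red squirrels per acre

N̂ = 76·26/8 = 1976/8 = 247
Density = N̂ / area = 247 / 108 ≈ 2.29 → 2.3 per acre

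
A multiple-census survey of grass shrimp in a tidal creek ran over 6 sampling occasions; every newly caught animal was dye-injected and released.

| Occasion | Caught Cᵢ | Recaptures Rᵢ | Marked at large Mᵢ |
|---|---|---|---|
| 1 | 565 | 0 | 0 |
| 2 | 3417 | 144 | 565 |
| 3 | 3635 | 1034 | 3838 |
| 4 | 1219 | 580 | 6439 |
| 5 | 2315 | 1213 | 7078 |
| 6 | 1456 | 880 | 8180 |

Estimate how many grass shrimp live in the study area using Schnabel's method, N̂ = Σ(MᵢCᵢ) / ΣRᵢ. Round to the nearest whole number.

N ≈ 13,510

Σ MᵢCᵢ = 0·565 + 565·3417 + 3838·3635 + 6439·1219 + 7078·2315 + 8180·1456 = 0 + 1930605 + 13951130 + 7849141 + 16385570 + 11910080 = 52026526
Σ Rᵢ = 0 + 144 + 1034 + 580 + 1213 + 880 = 3851
N̂ = 52026526 / 3851 ≈ 13509.9 → 13510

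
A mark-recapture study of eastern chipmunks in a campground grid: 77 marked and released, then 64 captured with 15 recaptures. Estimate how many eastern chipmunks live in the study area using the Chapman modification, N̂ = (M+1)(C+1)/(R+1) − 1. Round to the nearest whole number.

N ≈ 316

N̂ = (77+1)(64+1)/(15+1) − 1 = 78·65/16 − 1
= 5070/16 − 1 ≈ 316.9 − 1 ≈ 315.9 → 316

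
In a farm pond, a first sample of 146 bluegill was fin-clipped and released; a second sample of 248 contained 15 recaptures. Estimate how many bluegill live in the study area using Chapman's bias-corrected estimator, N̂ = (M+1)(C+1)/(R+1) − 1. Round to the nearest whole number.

N̂ = (146+1)(248+1)/(15+1) − 1 = 147·249/16 − 1
= 36603/16 − 1 ≈ 2287.7 − 1 ≈ 2286.7 → 2287

N ≈ 2287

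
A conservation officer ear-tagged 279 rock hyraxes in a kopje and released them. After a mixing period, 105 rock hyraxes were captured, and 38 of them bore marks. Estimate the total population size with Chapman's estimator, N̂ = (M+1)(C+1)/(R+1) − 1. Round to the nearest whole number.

N̂ = (279+1)(105+1)/(38+1) − 1 = 280·106/39 − 1
= 29680/39 − 1 ≈ 761.0 − 1 ≈ 760.0 → 760

N ≈ 760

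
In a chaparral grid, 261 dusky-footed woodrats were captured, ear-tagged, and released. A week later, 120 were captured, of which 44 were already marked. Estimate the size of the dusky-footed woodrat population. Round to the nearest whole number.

N = (261 × 120) / 44 = 31320 / 44 ≈ 711.8 → 712

N ≈ 712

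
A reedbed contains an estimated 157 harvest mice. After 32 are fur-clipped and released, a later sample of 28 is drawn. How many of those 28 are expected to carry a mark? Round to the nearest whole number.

Expected recaptures E[R] = M·C / N.
E[R] = 32 × 28 / 157 = 896 / 157 ≈ 5.7 → 6

expected recaptures ≈ 6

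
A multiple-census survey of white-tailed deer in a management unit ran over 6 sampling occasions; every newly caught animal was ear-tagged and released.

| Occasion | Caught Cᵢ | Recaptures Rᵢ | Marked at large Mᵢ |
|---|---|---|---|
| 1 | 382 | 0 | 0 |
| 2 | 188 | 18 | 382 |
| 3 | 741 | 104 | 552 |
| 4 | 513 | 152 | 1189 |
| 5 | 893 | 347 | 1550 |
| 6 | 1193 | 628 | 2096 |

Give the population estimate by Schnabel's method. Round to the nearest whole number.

N ≈ 3984

Σ MᵢCᵢ = 0·382 + 382·188 + 552·741 + 1189·513 + 1550·893 + 2096·1193 = 0 + 71816 + 409032 + 609957 + 1384150 + 2500528 = 4975483
Σ Rᵢ = 0 + 18 + 104 + 152 + 347 + 628 = 1249
N̂ = 4975483 / 1249 ≈ 3983.6 → 3984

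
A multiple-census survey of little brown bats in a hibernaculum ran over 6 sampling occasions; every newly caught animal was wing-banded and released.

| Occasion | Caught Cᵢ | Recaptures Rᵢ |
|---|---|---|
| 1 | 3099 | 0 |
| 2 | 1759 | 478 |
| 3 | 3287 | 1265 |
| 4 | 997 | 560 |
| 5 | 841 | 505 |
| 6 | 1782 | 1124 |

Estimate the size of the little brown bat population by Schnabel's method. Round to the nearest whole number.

N ≈ 11,386

Marked at large before each occasion: Mᵢ = Σⱼ<ᵢ (Cⱼ − Rⱼ) → M1=0, M2=3099, M3=4380, M4=6402, M5=6839, M6=7175
Σ MᵢCᵢ = 0·3099 + 3099·1759 + 4380·3287 + 6402·997 + 6839·841 + 7175·1782 = 0 + 5451141 + 14397060 + 6382794 + 5751599 + 12785850 = 44768444
Σ Rᵢ = 0 + 478 + 1265 + 560 + 505 + 1124 = 3932
N̂ = 44768444 / 3932 ≈ 11385.7 → 11386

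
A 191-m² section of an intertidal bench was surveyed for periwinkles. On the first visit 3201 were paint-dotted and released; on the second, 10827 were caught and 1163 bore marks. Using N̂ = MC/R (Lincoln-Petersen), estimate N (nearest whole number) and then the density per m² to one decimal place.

density ≈ 156.0 periwinkles per m²

N̂ = 3201·10827/1163 = 34657227/1163 ≈ 29799.9 → 29800
Density = N̂ / area = 29800 / 191 ≈ 156.02 → 156.0 per m²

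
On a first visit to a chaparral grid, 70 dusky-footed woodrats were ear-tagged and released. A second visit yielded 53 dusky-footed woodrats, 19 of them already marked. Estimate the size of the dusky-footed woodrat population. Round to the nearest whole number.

N ≈ 195

N = (70 × 53) / 19 = 3710 / 19 ≈ 195.3 → 195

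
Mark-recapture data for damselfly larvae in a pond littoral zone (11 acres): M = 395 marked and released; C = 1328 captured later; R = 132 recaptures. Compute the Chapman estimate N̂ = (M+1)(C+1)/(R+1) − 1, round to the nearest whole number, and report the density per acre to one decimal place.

N̂ = 396·1329/133 − 1 = 526284/133 − 1 ≈ 3956.0 → 3956
Density = N̂ / area = 3956 / 11 ≈ 359.64 → 359.6 per acre

density ≈ 359.6 damselfly larvae per acre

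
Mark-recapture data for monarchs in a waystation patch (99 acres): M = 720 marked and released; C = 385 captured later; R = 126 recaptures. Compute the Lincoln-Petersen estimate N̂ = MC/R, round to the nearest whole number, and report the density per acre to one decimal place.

N̂ = 720·385/126 = 277200/126 = 2200
Density = N̂ / area = 2200 / 99 ≈ 22.22 → 22.2 per acre

density ≈ 22.2 monarchs per acre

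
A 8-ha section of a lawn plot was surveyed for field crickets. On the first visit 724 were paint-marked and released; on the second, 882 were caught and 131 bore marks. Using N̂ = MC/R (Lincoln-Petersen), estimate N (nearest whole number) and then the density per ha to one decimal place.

density ≈ 609.4 field crickets per ha

N̂ = 724·882/131 = 638568/131 ≈ 4874.6 → 4875
Density = N̂ / area = 4875 / 8 ≈ 609.38 → 609.4 per ha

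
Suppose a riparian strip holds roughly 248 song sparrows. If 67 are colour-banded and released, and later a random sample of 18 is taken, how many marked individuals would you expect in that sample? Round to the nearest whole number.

expected recaptures ≈ 5

The marked fraction of the population is 67/248, so in a sample of 18 expect C·(M/N) marked.
E[R] = 67 × 18 / 248 = 1206 / 248 ≈ 4.9 → 5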